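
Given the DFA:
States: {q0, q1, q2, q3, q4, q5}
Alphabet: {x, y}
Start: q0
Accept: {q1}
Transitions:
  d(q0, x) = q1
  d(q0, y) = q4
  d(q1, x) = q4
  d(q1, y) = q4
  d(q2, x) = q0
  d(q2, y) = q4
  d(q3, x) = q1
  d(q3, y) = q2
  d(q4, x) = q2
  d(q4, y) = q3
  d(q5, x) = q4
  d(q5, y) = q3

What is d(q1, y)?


Looking up transition d(q1, y)

q4


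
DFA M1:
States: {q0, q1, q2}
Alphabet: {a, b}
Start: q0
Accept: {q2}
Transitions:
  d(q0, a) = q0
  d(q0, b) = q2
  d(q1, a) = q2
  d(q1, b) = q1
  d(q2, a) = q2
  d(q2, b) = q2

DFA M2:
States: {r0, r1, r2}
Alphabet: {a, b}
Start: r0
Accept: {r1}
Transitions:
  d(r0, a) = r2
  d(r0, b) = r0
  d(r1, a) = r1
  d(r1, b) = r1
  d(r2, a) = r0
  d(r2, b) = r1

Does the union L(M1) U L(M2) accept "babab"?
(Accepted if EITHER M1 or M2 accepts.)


M1: final=q2 accepted=True
M2: final=r1 accepted=True

Yes, union accepts


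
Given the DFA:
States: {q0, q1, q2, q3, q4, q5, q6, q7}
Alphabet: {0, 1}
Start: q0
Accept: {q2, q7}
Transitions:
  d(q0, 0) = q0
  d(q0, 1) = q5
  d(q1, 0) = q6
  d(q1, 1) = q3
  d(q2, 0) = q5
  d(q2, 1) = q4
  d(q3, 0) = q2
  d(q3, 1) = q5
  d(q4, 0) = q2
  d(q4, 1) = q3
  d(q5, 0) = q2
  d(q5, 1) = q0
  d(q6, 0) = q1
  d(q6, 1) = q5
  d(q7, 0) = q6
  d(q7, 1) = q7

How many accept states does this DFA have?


Accept states listed: {q2, q7}
Counting: q2(1) q7(2)

2


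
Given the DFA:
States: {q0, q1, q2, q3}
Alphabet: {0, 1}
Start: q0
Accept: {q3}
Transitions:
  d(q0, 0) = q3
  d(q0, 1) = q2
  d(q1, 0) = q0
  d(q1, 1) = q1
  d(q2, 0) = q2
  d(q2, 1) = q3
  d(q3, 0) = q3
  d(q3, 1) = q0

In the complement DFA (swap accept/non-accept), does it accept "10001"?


Trace: q0 -> q2 -> q2 -> q2 -> q2 -> q3
Final: q3
Original accept: {q3}
Complement: q3 is in original accept

No, complement rejects (original accepts)


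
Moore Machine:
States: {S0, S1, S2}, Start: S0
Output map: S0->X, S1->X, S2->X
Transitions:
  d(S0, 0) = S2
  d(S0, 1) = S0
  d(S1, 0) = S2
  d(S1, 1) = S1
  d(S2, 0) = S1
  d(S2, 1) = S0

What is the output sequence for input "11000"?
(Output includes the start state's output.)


Start: S0 (output X)
  --1--> S0 (output X)
  --1--> S0 (output X)
  --0--> S2 (output X)
  --0--> S1 (output X)
  --0--> S2 (output X)

"XXXXXX"


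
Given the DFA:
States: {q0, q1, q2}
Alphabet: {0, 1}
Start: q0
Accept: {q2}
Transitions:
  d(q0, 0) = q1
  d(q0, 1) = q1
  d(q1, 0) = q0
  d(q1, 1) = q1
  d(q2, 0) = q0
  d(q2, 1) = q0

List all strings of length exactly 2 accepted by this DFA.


All strings of length 2: 4 total
Accepted: 0

None


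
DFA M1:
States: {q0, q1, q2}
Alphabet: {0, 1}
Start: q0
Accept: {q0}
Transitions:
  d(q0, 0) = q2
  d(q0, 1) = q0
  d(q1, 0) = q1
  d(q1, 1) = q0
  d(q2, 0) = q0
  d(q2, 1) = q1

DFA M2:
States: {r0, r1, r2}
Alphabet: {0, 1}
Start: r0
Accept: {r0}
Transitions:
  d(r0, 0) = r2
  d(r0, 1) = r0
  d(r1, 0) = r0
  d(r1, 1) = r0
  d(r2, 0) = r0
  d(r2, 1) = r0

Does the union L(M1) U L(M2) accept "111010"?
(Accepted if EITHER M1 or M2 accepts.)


M1: final=q1 accepted=False
M2: final=r2 accepted=False

No, union rejects (neither accepts)


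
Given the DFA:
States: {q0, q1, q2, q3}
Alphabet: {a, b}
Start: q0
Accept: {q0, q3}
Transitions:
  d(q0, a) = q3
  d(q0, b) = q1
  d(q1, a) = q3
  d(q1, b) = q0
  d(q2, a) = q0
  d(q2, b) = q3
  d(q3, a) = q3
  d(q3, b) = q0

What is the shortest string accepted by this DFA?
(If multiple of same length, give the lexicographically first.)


BFS by string length (lex-first path to each state shown):
  len 0: q0<-""
Found accept state at length 0.

"" (empty string)


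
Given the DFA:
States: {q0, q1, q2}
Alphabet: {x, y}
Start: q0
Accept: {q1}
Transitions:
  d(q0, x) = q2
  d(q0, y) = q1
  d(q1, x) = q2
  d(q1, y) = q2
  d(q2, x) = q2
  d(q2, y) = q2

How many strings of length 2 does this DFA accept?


Enumerating all length-2 strings:
  "xx" -> q2 [reject]
  "xy" -> q2 [reject]
  "yx" -> q2 [reject]
  "yy" -> q2 [reject]

0 out of 4


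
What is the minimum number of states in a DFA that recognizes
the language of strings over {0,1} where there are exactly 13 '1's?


States: count = 0, 1, ..., 13 (that's 14 states), plus a dead state for count > 13.
Total: 14 + 1 = 15. Accept = count-13 state.

15


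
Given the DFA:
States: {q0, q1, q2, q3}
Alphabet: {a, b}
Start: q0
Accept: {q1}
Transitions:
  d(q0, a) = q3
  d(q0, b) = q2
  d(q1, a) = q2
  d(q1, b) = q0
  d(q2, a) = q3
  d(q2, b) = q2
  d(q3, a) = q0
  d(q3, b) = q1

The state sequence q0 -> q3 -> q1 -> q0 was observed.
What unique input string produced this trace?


Trace back each transition to find the symbol:
  q0 --[a]--> q3
  q3 --[b]--> q1
  q1 --[b]--> q0

"abb"


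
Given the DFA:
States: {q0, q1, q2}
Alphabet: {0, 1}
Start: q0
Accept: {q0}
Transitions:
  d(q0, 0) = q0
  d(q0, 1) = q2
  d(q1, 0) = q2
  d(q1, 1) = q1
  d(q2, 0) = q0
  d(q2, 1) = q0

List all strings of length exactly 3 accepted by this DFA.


All strings of length 3: 8 total
Accepted: 5

"000", "010", "011", "100", "110"


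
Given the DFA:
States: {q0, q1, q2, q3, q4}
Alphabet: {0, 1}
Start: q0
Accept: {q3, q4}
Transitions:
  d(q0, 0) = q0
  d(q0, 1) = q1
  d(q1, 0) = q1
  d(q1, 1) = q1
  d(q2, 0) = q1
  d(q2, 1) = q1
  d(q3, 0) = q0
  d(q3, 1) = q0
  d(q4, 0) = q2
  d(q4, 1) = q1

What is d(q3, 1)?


Looking up transition d(q3, 1)

q0


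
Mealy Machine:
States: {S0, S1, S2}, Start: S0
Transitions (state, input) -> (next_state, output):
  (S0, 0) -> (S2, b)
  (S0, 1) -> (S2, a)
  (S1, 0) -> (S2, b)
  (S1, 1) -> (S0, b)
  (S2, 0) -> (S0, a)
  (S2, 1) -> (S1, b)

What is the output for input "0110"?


Step-by-step:
  (S0, 0) -> (S2, b)
  (S2, 1) -> (S1, b)
  (S1, 1) -> (S0, b)
  (S0, 0) -> (S2, b)

"bbbb"


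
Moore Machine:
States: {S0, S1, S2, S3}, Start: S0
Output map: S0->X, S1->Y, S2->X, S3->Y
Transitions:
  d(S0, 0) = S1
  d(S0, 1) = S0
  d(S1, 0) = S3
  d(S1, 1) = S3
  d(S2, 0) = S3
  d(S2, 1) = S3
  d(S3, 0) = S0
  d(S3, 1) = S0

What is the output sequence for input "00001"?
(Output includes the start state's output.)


Start: S0 (output X)
  --0--> S1 (output Y)
  --0--> S3 (output Y)
  --0--> S0 (output X)
  --0--> S1 (output Y)
  --1--> S3 (output Y)

"XYYXYY"


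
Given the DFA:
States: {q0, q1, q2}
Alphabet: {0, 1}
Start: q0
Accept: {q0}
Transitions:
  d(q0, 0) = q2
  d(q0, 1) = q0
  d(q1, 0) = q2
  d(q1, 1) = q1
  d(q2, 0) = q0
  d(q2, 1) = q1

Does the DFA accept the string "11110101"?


Trace: q0 -> q0 -> q0 -> q0 -> q0 -> q2 -> q1 -> q2 -> q1
Final state: q1
Accept states: {q0}

No, rejected (final state q1 is not an accept state)


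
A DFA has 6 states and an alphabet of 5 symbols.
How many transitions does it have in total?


Each state has exactly one transition per symbol.
6 * 5 = 30

30


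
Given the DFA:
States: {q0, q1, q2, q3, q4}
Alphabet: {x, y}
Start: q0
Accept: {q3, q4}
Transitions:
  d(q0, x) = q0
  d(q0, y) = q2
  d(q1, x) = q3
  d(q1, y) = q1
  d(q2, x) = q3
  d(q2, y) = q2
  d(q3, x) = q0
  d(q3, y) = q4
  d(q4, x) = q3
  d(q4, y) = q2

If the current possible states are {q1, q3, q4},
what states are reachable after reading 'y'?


Apply transition on 'y' from each current state:
  d(q1, y) = q1
  d(q3, y) = q4
  d(q4, y) = q2

{q1, q2, q4}


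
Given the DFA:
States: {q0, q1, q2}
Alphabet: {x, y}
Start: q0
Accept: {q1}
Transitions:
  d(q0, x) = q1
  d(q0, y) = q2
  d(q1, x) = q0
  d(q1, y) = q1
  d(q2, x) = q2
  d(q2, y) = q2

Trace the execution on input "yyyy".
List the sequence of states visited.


Input: yyyy
d(q0, y) = q2
d(q2, y) = q2
d(q2, y) = q2
d(q2, y) = q2


q0 -> q2 -> q2 -> q2 -> q2


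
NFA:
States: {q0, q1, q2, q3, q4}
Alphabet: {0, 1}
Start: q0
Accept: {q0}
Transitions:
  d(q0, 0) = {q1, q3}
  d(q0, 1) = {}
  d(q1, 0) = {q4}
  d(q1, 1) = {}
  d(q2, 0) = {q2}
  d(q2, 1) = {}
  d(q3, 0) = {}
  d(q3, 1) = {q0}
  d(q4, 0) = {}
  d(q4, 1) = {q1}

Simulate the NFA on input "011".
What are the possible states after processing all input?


Start: {q0}
  --0--> {q1, q3}
  --1--> {q0}
  --1--> {}

{} (empty set, no valid transitions)


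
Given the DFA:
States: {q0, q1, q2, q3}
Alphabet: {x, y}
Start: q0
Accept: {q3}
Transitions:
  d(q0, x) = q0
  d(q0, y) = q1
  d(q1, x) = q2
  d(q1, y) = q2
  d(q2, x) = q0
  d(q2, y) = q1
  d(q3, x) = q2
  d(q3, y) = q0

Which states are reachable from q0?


BFS from q0:
  layer 0: {q0}
  layer 1: {q1}
  layer 2: {q2}

{q0, q1, q2}


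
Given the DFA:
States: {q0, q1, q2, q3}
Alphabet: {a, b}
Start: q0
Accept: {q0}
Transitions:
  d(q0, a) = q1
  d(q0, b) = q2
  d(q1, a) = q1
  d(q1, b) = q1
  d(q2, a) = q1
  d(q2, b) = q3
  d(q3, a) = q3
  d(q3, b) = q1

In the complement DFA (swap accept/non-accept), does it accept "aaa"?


Trace: q0 -> q1 -> q1 -> q1
Final: q1
Original accept: {q0}
Complement: q1 is not in original accept

Yes, complement accepts (original rejects)


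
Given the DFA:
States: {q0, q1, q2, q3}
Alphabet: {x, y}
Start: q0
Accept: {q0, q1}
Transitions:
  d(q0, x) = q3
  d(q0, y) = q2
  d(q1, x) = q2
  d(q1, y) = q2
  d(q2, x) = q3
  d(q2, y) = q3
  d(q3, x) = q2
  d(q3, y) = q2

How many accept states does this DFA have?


Accept states listed: {q0, q1}
Counting: q0(1) q1(2)

2


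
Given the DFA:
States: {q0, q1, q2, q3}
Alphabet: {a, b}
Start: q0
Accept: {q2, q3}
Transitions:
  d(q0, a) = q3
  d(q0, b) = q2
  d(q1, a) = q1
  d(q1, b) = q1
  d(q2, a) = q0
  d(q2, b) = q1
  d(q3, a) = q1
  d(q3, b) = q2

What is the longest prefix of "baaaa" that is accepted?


Run the DFA, marking each prefix where the state is accepting:
  "" -> q0 [reject]
  "b" -> q2 [accept]
  "ba" -> q0 [reject]
  "baa" -> q3 [accept]
  "baaa" -> q1 [reject]
  "baaaa" -> q1 [reject]

"baa"


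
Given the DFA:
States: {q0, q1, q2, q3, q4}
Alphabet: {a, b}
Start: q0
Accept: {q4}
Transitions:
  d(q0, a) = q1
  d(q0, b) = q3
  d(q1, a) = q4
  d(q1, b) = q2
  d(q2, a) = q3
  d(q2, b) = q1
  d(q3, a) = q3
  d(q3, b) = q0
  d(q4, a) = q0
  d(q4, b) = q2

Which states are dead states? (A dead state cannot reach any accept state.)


Forward reachability from each state:
  q0 -> reaches accept state q4 (live)
  q1 -> reaches accept state q4 (live)
  q2 -> reaches accept state q4 (live)
  q3 -> reaches accept state q4 (live)
  q4 -> reaches accept state q4 (live)

None (all states can reach an accept state)


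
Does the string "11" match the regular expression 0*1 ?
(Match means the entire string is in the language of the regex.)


|string| = 2; first = '1'; last = '1'

No, "11" does not match 0*1


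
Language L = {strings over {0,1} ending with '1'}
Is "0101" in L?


last symbol = '1'

Yes, "0101" is in L


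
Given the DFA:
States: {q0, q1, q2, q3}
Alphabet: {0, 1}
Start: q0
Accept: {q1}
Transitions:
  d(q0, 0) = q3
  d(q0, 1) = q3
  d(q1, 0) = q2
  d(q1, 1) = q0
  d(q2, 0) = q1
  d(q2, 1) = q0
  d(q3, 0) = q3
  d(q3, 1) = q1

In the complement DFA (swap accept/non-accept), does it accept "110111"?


Trace: q0 -> q3 -> q1 -> q2 -> q0 -> q3 -> q1
Final: q1
Original accept: {q1}
Complement: q1 is in original accept

No, complement rejects (original accepts)


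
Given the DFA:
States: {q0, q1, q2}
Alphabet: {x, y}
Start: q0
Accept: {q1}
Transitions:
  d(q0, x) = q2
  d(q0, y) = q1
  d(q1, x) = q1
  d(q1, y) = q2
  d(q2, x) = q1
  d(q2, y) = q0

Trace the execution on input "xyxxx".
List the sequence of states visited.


Input: xyxxx
d(q0, x) = q2
d(q2, y) = q0
d(q0, x) = q2
d(q2, x) = q1
d(q1, x) = q1


q0 -> q2 -> q0 -> q2 -> q1 -> q1


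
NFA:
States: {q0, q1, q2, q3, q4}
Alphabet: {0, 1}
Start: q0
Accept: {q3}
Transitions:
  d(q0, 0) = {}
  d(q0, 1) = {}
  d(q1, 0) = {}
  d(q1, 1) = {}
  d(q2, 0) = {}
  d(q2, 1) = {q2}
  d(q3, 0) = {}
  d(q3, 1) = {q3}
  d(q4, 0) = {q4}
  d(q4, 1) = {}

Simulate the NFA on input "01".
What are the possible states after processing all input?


Start: {q0}
  --0--> {}
  --1--> {}

{} (empty set, no valid transitions)


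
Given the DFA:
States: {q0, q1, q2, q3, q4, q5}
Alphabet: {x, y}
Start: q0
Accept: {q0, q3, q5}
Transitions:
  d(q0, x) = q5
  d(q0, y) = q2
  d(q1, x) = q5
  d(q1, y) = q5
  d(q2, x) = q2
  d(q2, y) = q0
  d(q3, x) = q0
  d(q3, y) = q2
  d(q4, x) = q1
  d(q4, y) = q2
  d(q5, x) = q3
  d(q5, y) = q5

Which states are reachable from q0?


BFS from q0:
  layer 0: {q0}
  layer 1: {q2, q5}
  layer 2: {q3}

{q0, q2, q3, q5}


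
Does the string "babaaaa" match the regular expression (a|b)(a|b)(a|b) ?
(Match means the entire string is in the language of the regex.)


|string| = 7; first = 'b'; last = 'a'

No, "babaaaa" does not match (a|b)(a|b)(a|b)


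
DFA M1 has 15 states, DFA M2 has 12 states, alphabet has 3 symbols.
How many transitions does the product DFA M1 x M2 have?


Product DFA has 15 * 12 = 180 states.
Each has 3 transitions: 180 * 3 = 540

540


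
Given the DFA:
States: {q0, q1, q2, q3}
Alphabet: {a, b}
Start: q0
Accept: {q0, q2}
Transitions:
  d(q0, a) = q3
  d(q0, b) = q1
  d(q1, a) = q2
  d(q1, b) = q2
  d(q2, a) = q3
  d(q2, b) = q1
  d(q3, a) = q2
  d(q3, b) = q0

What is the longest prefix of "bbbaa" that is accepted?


Run the DFA, marking each prefix where the state is accepting:
  "" -> q0 [accept]
  "b" -> q1 [reject]
  "bb" -> q2 [accept]
  "bbb" -> q1 [reject]
  "bbba" -> q2 [accept]
  "bbbaa" -> q3 [reject]

"bbba"


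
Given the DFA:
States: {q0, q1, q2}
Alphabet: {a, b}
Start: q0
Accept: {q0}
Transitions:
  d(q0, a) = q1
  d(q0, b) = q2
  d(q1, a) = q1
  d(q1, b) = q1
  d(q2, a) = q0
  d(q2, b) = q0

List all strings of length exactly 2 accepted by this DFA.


All strings of length 2: 4 total
Accepted: 2

"ba", "bb"


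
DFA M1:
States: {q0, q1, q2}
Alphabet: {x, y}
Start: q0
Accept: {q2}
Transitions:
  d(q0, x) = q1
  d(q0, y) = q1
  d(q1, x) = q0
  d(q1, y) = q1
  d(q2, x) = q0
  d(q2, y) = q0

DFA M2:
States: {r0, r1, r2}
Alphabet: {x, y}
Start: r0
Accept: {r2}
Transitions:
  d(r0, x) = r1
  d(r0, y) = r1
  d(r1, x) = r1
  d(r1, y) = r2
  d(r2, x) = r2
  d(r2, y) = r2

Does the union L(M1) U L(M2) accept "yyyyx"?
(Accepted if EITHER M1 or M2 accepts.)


M1: final=q0 accepted=False
M2: final=r2 accepted=True

Yes, union accepts


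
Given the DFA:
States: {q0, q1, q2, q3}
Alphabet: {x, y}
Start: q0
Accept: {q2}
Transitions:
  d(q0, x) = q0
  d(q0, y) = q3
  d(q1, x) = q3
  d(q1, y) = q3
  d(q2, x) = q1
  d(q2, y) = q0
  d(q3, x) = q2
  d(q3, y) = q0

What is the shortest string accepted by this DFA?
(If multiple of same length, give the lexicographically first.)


BFS by string length (lex-first path to each state shown):
  len 0: q0<-""
  len 1: q0<-"x", q3<-"y"
  len 2: q0<-"xx", q2<-"yx", q3<-"xy"
Found accept state at length 2.

"yx"


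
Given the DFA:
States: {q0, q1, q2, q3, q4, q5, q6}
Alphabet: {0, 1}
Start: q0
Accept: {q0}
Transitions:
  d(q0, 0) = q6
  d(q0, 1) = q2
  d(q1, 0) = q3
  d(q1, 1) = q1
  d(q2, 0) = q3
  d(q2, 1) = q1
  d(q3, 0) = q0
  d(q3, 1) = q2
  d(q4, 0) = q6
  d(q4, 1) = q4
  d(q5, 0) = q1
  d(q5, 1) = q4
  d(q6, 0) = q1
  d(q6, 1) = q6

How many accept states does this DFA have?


Accept states listed: {q0}
Counting: q0(1)

1


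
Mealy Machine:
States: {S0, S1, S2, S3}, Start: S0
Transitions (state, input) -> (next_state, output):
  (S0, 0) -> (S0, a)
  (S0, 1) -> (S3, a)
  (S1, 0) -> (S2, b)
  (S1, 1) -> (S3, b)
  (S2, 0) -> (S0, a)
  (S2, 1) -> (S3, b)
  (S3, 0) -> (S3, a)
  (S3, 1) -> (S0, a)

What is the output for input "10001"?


Step-by-step:
  (S0, 1) -> (S3, a)
  (S3, 0) -> (S3, a)
  (S3, 0) -> (S3, a)
  (S3, 0) -> (S3, a)
  (S3, 1) -> (S0, a)

"aaaaa"


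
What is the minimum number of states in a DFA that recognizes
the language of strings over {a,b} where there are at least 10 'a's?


States: count = 0, 1, ..., 9, and a final '>= 10' state.
Total: 10 + 1 = 11. Accept = '>= 10' state.

11


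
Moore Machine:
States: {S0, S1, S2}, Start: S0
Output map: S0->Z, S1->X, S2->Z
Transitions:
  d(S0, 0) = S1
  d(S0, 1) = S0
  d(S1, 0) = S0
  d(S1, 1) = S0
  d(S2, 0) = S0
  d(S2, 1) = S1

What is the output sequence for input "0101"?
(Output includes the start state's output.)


Start: S0 (output Z)
  --0--> S1 (output X)
  --1--> S0 (output Z)
  --0--> S1 (output X)
  --1--> S0 (output Z)

"ZXZXZ"


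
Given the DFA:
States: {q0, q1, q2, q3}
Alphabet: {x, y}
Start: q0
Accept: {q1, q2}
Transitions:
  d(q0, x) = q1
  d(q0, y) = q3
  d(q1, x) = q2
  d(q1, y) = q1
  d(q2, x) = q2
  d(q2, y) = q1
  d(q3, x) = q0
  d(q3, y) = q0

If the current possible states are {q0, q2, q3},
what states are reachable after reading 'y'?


Apply transition on 'y' from each current state:
  d(q0, y) = q3
  d(q2, y) = q1
  d(q3, y) = q0

{q0, q1, q3}


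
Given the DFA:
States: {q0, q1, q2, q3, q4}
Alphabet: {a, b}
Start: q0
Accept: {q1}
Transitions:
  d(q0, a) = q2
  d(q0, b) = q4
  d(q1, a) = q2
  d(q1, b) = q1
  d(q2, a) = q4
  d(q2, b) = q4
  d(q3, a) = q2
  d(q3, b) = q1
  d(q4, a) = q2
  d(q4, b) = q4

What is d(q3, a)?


Looking up transition d(q3, a)

q2


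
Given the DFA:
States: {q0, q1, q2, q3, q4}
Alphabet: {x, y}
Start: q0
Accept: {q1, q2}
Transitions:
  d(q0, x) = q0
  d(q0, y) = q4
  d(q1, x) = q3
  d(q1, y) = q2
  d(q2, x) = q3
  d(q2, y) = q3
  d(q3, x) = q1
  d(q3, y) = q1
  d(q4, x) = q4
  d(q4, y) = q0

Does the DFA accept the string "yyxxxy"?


Trace: q0 -> q4 -> q0 -> q0 -> q0 -> q0 -> q4
Final state: q4
Accept states: {q1, q2}

No, rejected (final state q4 is not an accept state)


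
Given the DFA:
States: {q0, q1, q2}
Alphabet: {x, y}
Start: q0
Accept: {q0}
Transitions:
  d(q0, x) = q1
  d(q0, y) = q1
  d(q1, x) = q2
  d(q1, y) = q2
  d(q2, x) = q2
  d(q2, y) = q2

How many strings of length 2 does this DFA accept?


Enumerating all length-2 strings:
  "xx" -> q2 [reject]
  "xy" -> q2 [reject]
  "yx" -> q2 [reject]
  "yy" -> q2 [reject]

0 out of 4


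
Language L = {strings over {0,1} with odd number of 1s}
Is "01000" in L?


count('1') = 1; 1 mod 2 = 1

Yes, "01000" is in L


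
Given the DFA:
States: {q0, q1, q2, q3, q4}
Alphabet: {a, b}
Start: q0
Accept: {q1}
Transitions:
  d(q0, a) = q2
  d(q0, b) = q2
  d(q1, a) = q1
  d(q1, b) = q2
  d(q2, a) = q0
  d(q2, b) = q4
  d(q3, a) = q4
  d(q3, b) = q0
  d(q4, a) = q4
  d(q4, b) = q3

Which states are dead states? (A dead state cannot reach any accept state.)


Forward reachability from each state:
  q0 -> reaches {q0, q2, q3, q4}, no accept state (dead)
  q1 -> reaches accept state q1 (live)
  q2 -> reaches {q0, q2, q3, q4}, no accept state (dead)
  q3 -> reaches {q0, q2, q3, q4}, no accept state (dead)
  q4 -> reaches {q0, q2, q3, q4}, no accept state (dead)

{q0, q2, q3, q4}


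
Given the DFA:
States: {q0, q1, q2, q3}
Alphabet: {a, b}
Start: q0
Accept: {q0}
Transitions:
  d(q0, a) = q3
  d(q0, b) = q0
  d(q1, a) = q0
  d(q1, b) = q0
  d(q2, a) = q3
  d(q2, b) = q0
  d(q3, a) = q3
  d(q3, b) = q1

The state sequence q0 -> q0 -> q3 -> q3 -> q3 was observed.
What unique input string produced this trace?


Trace back each transition to find the symbol:
  q0 --[b]--> q0
  q0 --[a]--> q3
  q3 --[a]--> q3
  q3 --[a]--> q3

"baaa"


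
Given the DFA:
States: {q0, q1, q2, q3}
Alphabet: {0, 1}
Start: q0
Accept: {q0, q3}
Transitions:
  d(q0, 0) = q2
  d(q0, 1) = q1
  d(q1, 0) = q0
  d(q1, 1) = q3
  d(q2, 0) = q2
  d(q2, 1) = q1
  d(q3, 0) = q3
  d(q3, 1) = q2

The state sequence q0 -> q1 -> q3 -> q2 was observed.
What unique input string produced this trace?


Trace back each transition to find the symbol:
  q0 --[1]--> q1
  q1 --[1]--> q3
  q3 --[1]--> q2

"111"


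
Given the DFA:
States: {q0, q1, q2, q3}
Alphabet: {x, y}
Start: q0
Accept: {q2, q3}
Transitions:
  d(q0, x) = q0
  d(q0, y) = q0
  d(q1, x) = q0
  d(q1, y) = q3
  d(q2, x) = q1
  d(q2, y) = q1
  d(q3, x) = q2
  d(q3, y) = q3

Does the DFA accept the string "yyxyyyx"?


Trace: q0 -> q0 -> q0 -> q0 -> q0 -> q0 -> q0 -> q0
Final state: q0
Accept states: {q2, q3}

No, rejected (final state q0 is not an accept state)


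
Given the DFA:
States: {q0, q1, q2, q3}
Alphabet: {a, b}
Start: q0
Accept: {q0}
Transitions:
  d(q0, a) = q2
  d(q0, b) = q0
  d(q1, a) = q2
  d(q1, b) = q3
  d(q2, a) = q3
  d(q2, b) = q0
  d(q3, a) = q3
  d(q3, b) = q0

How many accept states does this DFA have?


Accept states listed: {q0}
Counting: q0(1)

1


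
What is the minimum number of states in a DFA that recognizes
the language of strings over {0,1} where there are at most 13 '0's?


States: count = 0, 1, ..., 13 (all accepting; 14 states), plus a dead state for count > 13.
Total: 14 + 1 = 15.

15


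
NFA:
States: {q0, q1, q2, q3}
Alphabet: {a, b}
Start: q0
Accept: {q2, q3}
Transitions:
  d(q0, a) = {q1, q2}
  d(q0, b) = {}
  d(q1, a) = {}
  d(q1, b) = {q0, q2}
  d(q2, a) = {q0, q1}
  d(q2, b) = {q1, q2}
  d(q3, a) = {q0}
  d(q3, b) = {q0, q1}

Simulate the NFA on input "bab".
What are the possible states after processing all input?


Start: {q0}
  --b--> {}
  --a--> {}
  --b--> {}

{} (empty set, no valid transitions)


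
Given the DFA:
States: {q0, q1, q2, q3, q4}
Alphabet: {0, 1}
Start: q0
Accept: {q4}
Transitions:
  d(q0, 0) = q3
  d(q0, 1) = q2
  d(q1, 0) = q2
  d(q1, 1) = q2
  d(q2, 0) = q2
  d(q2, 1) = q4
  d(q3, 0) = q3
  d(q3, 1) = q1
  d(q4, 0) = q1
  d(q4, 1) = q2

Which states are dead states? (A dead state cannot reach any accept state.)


Forward reachability from each state:
  q0 -> reaches accept state q4 (live)
  q1 -> reaches accept state q4 (live)
  q2 -> reaches accept state q4 (live)
  q3 -> reaches accept state q4 (live)
  q4 -> reaches accept state q4 (live)

None (all states can reach an accept state)


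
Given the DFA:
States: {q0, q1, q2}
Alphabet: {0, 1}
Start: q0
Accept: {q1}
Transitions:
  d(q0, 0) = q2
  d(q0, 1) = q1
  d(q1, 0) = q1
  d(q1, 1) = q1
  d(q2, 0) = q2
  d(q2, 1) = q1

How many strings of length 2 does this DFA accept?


Enumerating all length-2 strings:
  "00" -> q2 [reject]
  "01" -> q1 [accept]
  "10" -> q1 [accept]
  "11" -> q1 [accept]

3 out of 4


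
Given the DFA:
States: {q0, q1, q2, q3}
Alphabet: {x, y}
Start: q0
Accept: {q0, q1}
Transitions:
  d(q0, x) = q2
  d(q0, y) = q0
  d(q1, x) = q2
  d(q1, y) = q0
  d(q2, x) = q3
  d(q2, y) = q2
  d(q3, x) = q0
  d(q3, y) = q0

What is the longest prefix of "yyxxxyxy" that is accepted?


Run the DFA, marking each prefix where the state is accepting:
  "" -> q0 [accept]
  "y" -> q0 [accept]
  "yy" -> q0 [accept]
  "yyx" -> q2 [reject]
  "yyxx" -> q3 [reject]
  "yyxxx" -> q0 [accept]
  "yyxxxy" -> q0 [accept]
  "yyxxxyx" -> q2 [reject]
  "yyxxxyxy" -> q2 [reject]

"yyxxxy"


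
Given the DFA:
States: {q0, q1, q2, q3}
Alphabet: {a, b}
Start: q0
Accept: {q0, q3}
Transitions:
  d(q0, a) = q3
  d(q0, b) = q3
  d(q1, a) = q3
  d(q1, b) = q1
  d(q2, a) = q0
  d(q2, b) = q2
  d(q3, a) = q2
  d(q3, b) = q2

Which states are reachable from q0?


BFS from q0:
  layer 0: {q0}
  layer 1: {q3}
  layer 2: {q2}

{q0, q2, q3}


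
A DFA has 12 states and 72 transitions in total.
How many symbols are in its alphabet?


Each state has exactly one transition per symbol.
|alphabet| = transitions / states = 72 / 12 = 6

6


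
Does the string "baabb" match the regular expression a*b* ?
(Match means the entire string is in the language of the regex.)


|string| = 5; first = 'b'; last = 'b'

No, "baabb" does not match a*b*


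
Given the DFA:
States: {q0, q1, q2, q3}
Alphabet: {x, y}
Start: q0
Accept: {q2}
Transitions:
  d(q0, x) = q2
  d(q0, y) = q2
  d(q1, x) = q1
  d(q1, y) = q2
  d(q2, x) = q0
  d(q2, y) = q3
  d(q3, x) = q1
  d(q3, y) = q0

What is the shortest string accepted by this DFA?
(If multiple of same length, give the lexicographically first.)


BFS by string length (lex-first path to each state shown):
  len 0: q0<-""
  len 1: q2<-"x"
Found accept state at length 1.

"x"


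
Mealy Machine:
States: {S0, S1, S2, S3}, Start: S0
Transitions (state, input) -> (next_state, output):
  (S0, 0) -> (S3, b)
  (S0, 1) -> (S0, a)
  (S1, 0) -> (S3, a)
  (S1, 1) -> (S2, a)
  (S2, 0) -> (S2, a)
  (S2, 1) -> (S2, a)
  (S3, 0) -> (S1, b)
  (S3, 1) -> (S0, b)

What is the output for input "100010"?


Step-by-step:
  (S0, 1) -> (S0, a)
  (S0, 0) -> (S3, b)
  (S3, 0) -> (S1, b)
  (S1, 0) -> (S3, a)
  (S3, 1) -> (S0, b)
  (S0, 0) -> (S3, b)

"abbabb"


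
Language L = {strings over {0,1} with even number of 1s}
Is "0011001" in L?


count('1') = 3; 3 mod 2 = 1

No, "0011001" is not in L


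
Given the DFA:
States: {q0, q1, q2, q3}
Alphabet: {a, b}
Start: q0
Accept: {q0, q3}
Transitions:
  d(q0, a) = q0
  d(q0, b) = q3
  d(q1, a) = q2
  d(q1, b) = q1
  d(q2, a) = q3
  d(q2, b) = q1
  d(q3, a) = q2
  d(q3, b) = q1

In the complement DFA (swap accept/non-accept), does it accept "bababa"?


Trace: q0 -> q3 -> q2 -> q1 -> q2 -> q1 -> q2
Final: q2
Original accept: {q0, q3}
Complement: q2 is not in original accept

Yes, complement accepts (original rejects)


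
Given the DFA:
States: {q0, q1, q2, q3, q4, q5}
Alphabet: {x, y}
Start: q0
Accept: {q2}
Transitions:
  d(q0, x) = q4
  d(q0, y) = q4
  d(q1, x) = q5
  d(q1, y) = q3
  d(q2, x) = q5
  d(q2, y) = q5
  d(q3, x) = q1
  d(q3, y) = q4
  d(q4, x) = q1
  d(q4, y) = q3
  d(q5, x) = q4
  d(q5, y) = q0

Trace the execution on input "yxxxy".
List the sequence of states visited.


Input: yxxxy
d(q0, y) = q4
d(q4, x) = q1
d(q1, x) = q5
d(q5, x) = q4
d(q4, y) = q3


q0 -> q4 -> q1 -> q5 -> q4 -> q3


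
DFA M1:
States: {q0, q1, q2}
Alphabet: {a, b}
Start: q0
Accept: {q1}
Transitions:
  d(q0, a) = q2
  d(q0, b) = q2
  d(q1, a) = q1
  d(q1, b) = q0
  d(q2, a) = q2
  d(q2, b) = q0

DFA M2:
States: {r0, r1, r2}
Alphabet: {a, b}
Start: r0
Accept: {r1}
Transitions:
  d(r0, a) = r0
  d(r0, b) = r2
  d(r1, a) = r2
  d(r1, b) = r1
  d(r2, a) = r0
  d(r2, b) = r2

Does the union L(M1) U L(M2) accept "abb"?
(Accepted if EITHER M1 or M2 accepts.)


M1: final=q2 accepted=False
M2: final=r2 accepted=False

No, union rejects (neither accepts)


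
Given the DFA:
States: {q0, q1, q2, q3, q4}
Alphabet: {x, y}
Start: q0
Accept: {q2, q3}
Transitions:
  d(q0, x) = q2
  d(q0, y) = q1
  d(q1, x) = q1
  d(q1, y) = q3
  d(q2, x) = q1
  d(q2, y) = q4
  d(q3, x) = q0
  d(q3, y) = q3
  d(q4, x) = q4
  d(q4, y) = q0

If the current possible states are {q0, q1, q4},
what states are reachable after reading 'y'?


Apply transition on 'y' from each current state:
  d(q0, y) = q1
  d(q1, y) = q3
  d(q4, y) = q0

{q0, q1, q3}


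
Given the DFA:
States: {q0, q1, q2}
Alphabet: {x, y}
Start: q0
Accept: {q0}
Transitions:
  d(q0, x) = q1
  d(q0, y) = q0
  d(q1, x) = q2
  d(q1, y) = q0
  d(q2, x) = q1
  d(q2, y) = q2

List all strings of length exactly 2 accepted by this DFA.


All strings of length 2: 4 total
Accepted: 2

"xy", "yy"


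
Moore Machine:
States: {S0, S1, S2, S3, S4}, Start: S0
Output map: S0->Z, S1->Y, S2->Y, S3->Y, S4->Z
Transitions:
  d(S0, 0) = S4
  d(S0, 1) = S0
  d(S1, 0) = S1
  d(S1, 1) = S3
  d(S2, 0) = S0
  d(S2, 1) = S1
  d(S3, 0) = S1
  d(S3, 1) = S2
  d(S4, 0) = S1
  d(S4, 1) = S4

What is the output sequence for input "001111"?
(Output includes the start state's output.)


Start: S0 (output Z)
  --0--> S4 (output Z)
  --0--> S1 (output Y)
  --1--> S3 (output Y)
  --1--> S2 (output Y)
  --1--> S1 (output Y)
  --1--> S3 (output Y)

"ZZYYYYY"


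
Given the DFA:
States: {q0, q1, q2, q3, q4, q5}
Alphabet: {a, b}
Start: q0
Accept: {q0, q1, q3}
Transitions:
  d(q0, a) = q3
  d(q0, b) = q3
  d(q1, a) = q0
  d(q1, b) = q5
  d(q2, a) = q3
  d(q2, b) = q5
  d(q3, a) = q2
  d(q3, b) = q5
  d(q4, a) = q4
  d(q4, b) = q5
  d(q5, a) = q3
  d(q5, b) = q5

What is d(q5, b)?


Looking up transition d(q5, b)

q5


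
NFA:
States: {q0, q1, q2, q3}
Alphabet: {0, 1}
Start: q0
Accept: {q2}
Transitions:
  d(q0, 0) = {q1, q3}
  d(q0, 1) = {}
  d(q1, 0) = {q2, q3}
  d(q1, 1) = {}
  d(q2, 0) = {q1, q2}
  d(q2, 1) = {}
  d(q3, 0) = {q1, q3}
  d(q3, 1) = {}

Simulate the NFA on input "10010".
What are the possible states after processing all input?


Start: {q0}
  --1--> {}
  --0--> {}
  --0--> {}
  --1--> {}
  --0--> {}

{} (empty set, no valid transitions)


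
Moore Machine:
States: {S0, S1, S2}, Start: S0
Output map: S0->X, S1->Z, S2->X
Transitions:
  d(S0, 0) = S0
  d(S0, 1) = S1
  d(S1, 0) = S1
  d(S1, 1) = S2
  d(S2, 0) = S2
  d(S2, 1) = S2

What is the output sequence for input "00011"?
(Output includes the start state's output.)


Start: S0 (output X)
  --0--> S0 (output X)
  --0--> S0 (output X)
  --0--> S0 (output X)
  --1--> S1 (output Z)
  --1--> S2 (output X)

"XXXXZX"


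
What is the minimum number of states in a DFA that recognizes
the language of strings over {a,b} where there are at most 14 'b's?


States: count = 0, 1, ..., 14 (all accepting; 15 states), plus a dead state for count > 14.
Total: 15 + 1 = 16.

16


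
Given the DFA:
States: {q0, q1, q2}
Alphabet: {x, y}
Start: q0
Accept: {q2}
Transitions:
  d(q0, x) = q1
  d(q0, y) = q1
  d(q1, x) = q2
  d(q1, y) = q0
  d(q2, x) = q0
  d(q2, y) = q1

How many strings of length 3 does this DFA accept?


Enumerating all length-3 strings:
  "xxx" -> q0 [reject]
  "xxy" -> q1 [reject]
  "xyx" -> q1 [reject]
  "xyy" -> q1 [reject]
  "yxx" -> q0 [reject]
  "yxy" -> q1 [reject]
  "yyx" -> q1 [reject]
  "yyy" -> q1 [reject]

0 out of 8


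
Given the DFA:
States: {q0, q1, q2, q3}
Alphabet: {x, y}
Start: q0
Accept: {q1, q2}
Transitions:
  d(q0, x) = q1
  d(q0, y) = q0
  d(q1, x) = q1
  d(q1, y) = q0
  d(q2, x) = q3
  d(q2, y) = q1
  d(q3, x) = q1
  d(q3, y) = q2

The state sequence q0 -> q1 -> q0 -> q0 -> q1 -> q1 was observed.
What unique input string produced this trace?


Trace back each transition to find the symbol:
  q0 --[x]--> q1
  q1 --[y]--> q0
  q0 --[y]--> q0
  q0 --[x]--> q1
  q1 --[x]--> q1

"xyyxx"


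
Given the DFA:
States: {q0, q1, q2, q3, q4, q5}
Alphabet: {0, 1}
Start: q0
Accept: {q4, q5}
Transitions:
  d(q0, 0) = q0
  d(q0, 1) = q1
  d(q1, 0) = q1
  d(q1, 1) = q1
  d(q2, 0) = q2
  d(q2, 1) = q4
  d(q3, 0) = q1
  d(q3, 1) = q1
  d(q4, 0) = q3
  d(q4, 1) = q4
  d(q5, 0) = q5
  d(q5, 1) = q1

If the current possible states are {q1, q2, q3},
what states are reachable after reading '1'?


Apply transition on '1' from each current state:
  d(q1, 1) = q1
  d(q2, 1) = q4
  d(q3, 1) = q1

{q1, q4}


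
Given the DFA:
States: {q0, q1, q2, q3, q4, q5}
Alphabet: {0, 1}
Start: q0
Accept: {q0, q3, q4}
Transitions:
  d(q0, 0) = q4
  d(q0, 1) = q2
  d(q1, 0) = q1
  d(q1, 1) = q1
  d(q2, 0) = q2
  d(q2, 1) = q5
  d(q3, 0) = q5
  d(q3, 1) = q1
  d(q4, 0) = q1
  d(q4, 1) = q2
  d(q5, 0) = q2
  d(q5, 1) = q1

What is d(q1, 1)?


Looking up transition d(q1, 1)

q1


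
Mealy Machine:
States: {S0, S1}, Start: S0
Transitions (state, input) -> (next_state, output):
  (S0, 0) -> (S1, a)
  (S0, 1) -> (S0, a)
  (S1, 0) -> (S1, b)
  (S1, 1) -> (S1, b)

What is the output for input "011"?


Step-by-step:
  (S0, 0) -> (S1, a)
  (S1, 1) -> (S1, b)
  (S1, 1) -> (S1, b)

"abb"


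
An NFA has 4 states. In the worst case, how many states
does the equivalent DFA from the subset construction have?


Subset construction: one DFA state per subset of NFA states.
2^4 = 16

16


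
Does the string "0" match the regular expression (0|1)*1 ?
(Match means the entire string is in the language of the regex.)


|string| = 1; first = '0'; last = '0'

No, "0" does not match (0|1)*1


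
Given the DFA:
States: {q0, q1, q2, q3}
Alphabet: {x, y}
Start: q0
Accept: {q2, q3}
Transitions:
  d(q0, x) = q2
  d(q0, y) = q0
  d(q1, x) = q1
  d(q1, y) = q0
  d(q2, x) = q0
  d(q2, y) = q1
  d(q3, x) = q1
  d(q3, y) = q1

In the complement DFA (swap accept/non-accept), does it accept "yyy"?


Trace: q0 -> q0 -> q0 -> q0
Final: q0
Original accept: {q2, q3}
Complement: q0 is not in original accept

Yes, complement accepts (original rejects)


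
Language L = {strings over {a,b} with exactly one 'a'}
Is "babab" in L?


count('a') = 2

No, "babab" is not in L


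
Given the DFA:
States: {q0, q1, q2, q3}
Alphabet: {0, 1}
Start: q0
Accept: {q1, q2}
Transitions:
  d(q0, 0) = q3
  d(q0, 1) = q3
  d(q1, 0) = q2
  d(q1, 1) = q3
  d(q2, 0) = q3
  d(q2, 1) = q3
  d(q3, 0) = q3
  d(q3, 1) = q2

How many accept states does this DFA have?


Accept states listed: {q1, q2}
Counting: q1(1) q2(2)

2


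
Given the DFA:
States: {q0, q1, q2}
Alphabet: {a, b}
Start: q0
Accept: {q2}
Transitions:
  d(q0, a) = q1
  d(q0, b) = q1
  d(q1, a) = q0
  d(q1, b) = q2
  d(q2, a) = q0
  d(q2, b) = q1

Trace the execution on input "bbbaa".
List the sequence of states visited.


Input: bbbaa
d(q0, b) = q1
d(q1, b) = q2
d(q2, b) = q1
d(q1, a) = q0
d(q0, a) = q1


q0 -> q1 -> q2 -> q1 -> q0 -> q1


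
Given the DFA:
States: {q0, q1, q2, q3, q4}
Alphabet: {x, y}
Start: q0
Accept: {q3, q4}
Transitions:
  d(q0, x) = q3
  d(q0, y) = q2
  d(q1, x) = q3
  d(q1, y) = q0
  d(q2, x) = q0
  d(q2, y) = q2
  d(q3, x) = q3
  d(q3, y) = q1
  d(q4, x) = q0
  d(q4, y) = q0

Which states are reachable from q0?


BFS from q0:
  layer 0: {q0}
  layer 1: {q2, q3}
  layer 2: {q1}

{q0, q1, q2, q3}


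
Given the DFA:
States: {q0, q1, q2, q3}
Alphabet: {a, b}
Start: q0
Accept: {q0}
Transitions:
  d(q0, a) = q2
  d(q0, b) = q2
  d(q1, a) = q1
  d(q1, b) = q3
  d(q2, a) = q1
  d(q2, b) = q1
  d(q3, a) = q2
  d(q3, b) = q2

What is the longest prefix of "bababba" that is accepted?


Run the DFA, marking each prefix where the state is accepting:
  "" -> q0 [accept]
  "b" -> q2 [reject]
  "ba" -> q1 [reject]
  "bab" -> q3 [reject]
  "baba" -> q2 [reject]
  "babab" -> q1 [reject]
  "bababb" -> q3 [reject]
  "bababba" -> q2 [reject]

""


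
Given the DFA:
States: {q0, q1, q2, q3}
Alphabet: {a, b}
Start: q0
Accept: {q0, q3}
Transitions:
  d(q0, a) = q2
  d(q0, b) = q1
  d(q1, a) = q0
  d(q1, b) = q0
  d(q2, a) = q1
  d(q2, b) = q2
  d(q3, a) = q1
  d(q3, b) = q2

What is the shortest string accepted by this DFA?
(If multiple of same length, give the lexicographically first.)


BFS by string length (lex-first path to each state shown):
  len 0: q0<-""
Found accept state at length 0.

"" (empty string)


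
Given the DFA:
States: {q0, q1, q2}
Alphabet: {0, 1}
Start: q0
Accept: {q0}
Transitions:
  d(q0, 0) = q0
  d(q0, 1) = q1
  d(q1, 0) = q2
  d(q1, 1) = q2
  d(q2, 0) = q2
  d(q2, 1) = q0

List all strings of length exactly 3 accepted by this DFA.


All strings of length 3: 8 total
Accepted: 3

"000", "101", "111"


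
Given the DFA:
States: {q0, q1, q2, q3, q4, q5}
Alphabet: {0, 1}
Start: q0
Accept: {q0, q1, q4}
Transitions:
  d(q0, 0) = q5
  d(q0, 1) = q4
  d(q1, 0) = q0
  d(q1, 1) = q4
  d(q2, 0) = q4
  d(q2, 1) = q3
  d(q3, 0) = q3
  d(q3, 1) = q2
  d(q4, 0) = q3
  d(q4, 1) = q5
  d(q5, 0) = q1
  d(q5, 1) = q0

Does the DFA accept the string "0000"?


Trace: q0 -> q5 -> q1 -> q0 -> q5
Final state: q5
Accept states: {q0, q1, q4}

No, rejected (final state q5 is not an accept state)


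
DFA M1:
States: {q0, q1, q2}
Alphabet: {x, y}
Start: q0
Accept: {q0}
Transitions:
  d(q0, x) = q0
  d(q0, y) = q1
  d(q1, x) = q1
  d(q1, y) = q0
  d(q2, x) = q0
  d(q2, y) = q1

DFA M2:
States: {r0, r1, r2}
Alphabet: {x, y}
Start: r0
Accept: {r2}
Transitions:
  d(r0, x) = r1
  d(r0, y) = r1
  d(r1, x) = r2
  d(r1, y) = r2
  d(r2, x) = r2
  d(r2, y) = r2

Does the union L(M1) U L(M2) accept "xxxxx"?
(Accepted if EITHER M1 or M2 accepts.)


M1: final=q0 accepted=True
M2: final=r2 accepted=True

Yes, union accepts


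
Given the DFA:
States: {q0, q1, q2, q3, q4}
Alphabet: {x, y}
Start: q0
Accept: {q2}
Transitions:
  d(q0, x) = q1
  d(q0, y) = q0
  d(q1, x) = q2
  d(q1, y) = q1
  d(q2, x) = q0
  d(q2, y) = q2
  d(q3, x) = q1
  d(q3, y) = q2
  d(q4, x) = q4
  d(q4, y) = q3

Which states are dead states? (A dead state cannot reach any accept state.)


Forward reachability from each state:
  q0 -> reaches accept state q2 (live)
  q1 -> reaches accept state q2 (live)
  q2 -> reaches accept state q2 (live)
  q3 -> reaches accept state q2 (live)
  q4 -> reaches accept state q2 (live)

None (all states can reach an accept state)


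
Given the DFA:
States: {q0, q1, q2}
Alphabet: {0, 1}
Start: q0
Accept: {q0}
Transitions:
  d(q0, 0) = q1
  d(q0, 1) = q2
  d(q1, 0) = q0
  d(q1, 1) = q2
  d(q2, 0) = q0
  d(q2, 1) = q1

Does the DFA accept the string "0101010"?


Trace: q0 -> q1 -> q2 -> q0 -> q2 -> q0 -> q2 -> q0
Final state: q0
Accept states: {q0}

Yes, accepted (final state q0 is an accept state)


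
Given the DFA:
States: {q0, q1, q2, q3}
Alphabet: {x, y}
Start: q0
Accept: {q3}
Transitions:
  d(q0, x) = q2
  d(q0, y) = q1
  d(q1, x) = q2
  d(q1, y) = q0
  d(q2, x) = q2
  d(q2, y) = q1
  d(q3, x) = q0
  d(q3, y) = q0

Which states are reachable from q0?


BFS from q0:
  layer 0: {q0}
  layer 1: {q1, q2}

{q0, q1, q2}


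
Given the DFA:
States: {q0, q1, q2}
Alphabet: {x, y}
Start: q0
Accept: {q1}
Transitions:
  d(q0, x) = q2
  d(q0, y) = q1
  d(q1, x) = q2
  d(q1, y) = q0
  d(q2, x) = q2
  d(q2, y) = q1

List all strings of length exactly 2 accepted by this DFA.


All strings of length 2: 4 total
Accepted: 1

"xy"


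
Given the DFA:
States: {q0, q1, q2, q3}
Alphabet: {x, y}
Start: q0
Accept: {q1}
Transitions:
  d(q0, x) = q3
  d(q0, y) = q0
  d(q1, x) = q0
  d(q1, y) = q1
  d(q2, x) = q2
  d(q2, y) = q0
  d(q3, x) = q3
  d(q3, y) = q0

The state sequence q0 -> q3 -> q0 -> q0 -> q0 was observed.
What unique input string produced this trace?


Trace back each transition to find the symbol:
  q0 --[x]--> q3
  q3 --[y]--> q0
  q0 --[y]--> q0
  q0 --[y]--> q0

"xyyy"


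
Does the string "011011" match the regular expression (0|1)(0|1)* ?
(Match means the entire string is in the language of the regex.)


|string| = 6; first = '0'; last = '1'

Yes, "011011" matches (0|1)(0|1)*


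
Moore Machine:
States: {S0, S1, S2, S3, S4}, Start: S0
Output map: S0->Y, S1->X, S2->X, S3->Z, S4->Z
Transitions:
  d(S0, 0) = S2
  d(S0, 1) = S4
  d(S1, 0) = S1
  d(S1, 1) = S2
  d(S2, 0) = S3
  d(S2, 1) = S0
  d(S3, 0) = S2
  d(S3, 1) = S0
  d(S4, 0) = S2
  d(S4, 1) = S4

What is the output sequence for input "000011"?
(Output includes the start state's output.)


Start: S0 (output Y)
  --0--> S2 (output X)
  --0--> S3 (output Z)
  --0--> S2 (output X)
  --0--> S3 (output Z)
  --1--> S0 (output Y)
  --1--> S4 (output Z)

"YXZXZYZ"


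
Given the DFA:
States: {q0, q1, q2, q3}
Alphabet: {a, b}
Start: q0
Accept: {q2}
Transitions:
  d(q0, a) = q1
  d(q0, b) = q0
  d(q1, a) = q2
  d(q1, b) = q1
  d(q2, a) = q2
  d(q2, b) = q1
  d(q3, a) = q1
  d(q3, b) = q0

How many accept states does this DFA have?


Accept states listed: {q2}
Counting: q2(1)

1


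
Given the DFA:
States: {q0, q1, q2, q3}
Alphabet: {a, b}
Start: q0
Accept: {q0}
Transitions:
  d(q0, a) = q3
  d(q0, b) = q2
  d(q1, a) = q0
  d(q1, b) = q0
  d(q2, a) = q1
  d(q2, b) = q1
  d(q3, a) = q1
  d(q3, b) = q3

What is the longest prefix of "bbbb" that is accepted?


Run the DFA, marking each prefix where the state is accepting:
  "" -> q0 [accept]
  "b" -> q2 [reject]
  "bb" -> q1 [reject]
  "bbb" -> q0 [accept]
  "bbbb" -> q2 [reject]

"bbb"


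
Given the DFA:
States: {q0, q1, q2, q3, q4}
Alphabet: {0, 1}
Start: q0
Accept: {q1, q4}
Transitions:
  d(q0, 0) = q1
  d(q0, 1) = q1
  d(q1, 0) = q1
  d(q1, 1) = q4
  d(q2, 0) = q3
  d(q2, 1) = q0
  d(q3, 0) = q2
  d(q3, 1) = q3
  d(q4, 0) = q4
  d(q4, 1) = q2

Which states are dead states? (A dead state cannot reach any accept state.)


Forward reachability from each state:
  q0 -> reaches accept state q1 (live)
  q1 -> reaches accept state q1 (live)
  q2 -> reaches accept state q1 (live)
  q3 -> reaches accept state q1 (live)
  q4 -> reaches accept state q1 (live)

None (all states can reach an accept state)


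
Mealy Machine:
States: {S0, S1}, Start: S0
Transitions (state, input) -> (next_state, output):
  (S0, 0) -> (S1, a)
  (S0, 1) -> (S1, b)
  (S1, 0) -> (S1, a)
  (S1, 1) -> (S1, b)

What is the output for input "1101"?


Step-by-step:
  (S0, 1) -> (S1, b)
  (S1, 1) -> (S1, b)
  (S1, 0) -> (S1, a)
  (S1, 1) -> (S1, b)

"bbab"


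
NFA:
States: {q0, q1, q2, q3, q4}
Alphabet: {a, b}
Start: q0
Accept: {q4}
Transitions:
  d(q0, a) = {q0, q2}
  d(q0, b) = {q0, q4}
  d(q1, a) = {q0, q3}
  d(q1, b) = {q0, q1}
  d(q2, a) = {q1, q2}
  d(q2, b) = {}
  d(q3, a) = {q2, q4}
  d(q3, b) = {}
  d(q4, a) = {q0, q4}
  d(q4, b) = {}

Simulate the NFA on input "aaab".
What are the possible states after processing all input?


Start: {q0}
  --a--> {q0, q2}
  --a--> {q0, q1, q2}
  --a--> {q0, q1, q2, q3}
  --b--> {q0, q1, q4}

{q0, q1, q4}
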